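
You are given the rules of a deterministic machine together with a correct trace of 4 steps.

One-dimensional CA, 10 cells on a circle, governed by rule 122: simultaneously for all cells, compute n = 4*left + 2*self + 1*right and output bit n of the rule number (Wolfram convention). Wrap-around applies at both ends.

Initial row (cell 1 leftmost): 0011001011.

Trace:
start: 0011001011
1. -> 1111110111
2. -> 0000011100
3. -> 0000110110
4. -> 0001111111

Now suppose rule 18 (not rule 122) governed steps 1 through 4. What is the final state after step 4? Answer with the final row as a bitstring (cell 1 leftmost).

(re-executing steps 1..4 under rule 18; state before step 1: 0011001011)
1. -> 1100110000
2. -> 0011001001
3. -> 1100110110
4. -> 0011000000

0011000000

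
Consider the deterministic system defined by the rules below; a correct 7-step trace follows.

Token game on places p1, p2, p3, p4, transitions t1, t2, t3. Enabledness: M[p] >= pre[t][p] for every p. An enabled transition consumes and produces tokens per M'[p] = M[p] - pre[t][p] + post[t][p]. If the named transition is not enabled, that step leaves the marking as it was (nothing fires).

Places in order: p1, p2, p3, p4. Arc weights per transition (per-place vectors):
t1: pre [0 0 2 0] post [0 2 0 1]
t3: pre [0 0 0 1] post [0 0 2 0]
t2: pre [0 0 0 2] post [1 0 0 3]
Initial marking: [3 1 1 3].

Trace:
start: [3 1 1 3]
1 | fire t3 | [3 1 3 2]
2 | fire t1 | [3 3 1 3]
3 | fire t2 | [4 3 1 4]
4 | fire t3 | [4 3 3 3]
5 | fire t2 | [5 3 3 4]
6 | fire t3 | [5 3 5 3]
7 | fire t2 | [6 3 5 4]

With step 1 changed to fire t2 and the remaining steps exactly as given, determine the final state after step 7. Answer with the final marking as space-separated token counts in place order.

7 1 5 5

(re-executing from step 1 with the substitution; state before step 1: [3 1 1 3])
1 | fire t2 | [4 1 1 4]
2 | fire t1 | [4 1 1 4]
3 | fire t2 | [5 1 1 5]
4 | fire t3 | [5 1 3 4]
5 | fire t2 | [6 1 3 5]
6 | fire t3 | [6 1 5 4]
7 | fire t2 | [7 1 5 5]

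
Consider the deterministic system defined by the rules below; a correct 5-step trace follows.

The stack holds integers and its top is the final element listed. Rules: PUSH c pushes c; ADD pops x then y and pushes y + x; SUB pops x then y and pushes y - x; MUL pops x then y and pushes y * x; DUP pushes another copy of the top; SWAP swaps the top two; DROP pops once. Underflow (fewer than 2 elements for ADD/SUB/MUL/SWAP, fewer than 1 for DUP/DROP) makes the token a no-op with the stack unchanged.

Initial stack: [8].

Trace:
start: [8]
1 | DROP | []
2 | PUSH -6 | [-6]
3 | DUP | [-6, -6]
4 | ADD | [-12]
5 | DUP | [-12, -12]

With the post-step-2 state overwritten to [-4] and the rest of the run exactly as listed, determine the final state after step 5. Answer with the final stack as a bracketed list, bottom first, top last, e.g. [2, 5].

state after step 2 := [-4]
3 | DUP | [-4, -4]
4 | ADD | [-8]
5 | DUP | [-8, -8]

[-8, -8]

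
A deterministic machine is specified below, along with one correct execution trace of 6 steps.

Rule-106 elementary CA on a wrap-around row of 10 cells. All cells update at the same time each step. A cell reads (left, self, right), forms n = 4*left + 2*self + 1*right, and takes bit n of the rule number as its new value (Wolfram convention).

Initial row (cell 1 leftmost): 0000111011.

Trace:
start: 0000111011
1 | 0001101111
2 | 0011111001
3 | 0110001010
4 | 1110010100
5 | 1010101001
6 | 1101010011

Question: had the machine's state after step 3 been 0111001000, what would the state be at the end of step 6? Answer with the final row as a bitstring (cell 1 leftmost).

state after step 3 := 0111001000
4 | 1101010000
5 | 1110100001
6 | 0011000011

0011000011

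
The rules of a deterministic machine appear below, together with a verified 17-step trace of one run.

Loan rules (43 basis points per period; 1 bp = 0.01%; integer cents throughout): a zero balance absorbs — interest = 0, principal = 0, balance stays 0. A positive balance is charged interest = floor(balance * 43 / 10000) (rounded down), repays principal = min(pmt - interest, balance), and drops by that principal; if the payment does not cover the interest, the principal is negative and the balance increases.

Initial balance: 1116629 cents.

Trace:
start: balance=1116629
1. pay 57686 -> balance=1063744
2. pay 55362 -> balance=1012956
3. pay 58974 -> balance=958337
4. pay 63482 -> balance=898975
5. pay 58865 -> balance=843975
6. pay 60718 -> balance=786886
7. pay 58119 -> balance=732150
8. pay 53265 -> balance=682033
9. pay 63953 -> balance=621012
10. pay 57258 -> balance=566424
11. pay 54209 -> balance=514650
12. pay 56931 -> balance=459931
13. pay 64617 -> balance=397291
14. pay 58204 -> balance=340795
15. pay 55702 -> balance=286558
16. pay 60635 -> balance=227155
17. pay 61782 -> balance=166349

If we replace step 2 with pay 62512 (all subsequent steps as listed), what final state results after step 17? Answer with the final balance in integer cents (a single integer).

158724

(re-executing from step 2 with the substitution; state before step 2: balance=1063744)
2. pay 62512 -> balance=1005806
3. pay 58974 -> balance=951156
4. pay 63482 -> balance=891763
5. pay 58865 -> balance=836732
6. pay 60718 -> balance=779611
7. pay 58119 -> balance=724844
8. pay 53265 -> balance=674695
9. pay 63953 -> balance=613643
10. pay 57258 -> balance=559023
11. pay 54209 -> balance=507217
12. pay 56931 -> balance=452467
13. pay 64617 -> balance=389795
14. pay 58204 -> balance=333267
15. pay 55702 -> balance=278998
16. pay 60635 -> balance=219562
17. pay 61782 -> balance=158724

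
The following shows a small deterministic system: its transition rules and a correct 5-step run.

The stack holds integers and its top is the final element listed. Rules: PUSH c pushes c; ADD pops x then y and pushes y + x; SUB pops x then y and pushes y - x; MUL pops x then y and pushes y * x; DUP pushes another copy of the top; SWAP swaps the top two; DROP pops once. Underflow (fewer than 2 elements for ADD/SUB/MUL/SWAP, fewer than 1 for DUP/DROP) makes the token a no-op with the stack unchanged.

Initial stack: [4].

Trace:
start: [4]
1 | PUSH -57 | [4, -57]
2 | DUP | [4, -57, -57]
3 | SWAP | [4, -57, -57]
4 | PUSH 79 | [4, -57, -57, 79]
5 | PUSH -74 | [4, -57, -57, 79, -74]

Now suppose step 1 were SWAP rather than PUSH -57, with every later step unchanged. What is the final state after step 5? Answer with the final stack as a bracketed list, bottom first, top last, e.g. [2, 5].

(re-executing from step 1 with the substitution; state before step 1: [4])
1 | SWAP | [4]
2 | DUP | [4, 4]
3 | SWAP | [4, 4]
4 | PUSH 79 | [4, 4, 79]
5 | PUSH -74 | [4, 4, 79, -74]

[4, 4, 79, -74]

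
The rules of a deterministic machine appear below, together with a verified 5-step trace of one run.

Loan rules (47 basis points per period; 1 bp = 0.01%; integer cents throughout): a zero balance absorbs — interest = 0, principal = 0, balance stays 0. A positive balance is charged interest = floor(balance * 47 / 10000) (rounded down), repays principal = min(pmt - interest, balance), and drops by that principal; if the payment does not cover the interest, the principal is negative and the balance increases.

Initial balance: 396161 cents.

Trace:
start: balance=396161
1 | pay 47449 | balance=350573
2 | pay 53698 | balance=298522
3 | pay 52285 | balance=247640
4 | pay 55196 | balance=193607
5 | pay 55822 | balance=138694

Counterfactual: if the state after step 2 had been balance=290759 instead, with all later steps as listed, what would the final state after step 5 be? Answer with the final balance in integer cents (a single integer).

state after step 2 := balance=290759
3 | pay 52285 | balance=239840
4 | pay 55196 | balance=185771
5 | pay 55822 | balance=130822

130822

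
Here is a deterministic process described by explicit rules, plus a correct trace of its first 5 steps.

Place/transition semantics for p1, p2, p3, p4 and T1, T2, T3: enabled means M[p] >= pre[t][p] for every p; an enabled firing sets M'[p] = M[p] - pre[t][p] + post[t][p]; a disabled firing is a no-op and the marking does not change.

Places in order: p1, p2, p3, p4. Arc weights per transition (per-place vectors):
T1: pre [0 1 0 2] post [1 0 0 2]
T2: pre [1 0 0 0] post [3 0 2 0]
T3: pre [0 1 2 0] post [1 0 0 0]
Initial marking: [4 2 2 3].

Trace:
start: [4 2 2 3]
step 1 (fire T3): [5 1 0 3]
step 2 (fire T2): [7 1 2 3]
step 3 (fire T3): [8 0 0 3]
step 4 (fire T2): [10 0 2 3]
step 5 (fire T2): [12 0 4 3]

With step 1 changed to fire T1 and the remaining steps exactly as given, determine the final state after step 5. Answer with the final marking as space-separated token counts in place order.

(re-executing from step 1 with the substitution; state before step 1: [4 2 2 3])
step 1 (fire T1): [5 1 2 3]
step 2 (fire T2): [7 1 4 3]
step 3 (fire T3): [8 0 2 3]
step 4 (fire T2): [10 0 4 3]
step 5 (fire T2): [12 0 6 3]

12 0 6 3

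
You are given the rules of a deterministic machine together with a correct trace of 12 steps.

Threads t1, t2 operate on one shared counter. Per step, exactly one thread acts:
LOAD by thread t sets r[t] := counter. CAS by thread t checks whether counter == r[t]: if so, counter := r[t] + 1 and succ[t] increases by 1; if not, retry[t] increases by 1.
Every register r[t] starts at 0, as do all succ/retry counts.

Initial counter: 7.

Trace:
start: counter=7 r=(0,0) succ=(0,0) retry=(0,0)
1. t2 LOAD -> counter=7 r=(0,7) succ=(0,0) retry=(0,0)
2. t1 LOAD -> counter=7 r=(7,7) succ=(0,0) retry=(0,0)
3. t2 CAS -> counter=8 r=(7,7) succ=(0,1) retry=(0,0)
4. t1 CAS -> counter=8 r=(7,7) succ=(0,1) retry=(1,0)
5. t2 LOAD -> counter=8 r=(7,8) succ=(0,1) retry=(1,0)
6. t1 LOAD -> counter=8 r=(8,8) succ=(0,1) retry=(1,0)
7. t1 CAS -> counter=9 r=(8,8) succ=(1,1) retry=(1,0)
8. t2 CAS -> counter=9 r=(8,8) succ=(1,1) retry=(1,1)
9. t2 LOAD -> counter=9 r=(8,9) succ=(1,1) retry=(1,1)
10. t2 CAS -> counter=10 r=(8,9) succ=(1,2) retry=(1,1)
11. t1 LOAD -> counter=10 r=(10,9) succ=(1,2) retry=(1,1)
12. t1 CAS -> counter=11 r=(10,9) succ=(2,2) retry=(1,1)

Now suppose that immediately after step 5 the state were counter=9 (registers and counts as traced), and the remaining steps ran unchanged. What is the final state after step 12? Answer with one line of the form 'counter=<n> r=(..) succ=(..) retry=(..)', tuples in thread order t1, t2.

state after step 5 := counter=9 r=(7,8) succ=(0,1) retry=(1,0)
6. t1 LOAD -> counter=9 r=(9,8) succ=(0,1) retry=(1,0)
7. t1 CAS -> counter=10 r=(9,8) succ=(1,1) retry=(1,0)
8. t2 CAS -> counter=10 r=(9,8) succ=(1,1) retry=(1,1)
9. t2 LOAD -> counter=10 r=(9,10) succ=(1,1) retry=(1,1)
10. t2 CAS -> counter=11 r=(9,10) succ=(1,2) retry=(1,1)
11. t1 LOAD -> counter=11 r=(11,10) succ=(1,2) retry=(1,1)
12. t1 CAS -> counter=12 r=(11,10) succ=(2,2) retry=(1,1)

counter=12 r=(11,10) succ=(2,2) retry=(1,1)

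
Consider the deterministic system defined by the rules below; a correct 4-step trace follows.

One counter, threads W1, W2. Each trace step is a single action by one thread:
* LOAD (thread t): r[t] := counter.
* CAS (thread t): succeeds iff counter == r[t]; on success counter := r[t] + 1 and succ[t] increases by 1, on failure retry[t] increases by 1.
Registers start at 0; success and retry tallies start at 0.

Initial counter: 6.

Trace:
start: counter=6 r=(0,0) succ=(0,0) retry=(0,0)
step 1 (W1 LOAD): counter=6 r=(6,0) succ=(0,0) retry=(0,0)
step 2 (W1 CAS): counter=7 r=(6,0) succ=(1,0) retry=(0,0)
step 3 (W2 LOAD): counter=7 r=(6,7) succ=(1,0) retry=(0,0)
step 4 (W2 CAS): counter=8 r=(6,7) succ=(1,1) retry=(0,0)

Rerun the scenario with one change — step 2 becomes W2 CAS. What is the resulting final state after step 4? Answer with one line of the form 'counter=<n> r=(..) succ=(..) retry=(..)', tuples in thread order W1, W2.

counter=7 r=(6,6) succ=(0,1) retry=(0,1)

(re-executing from step 2 with the substitution; state before step 2: counter=6 r=(6,0) succ=(0,0) retry=(0,0))
step 2 (W2 CAS): counter=6 r=(6,0) succ=(0,0) retry=(0,1)
step 3 (W2 LOAD): counter=6 r=(6,6) succ=(0,0) retry=(0,1)
step 4 (W2 CAS): counter=7 r=(6,6) succ=(0,1) retry=(0,1)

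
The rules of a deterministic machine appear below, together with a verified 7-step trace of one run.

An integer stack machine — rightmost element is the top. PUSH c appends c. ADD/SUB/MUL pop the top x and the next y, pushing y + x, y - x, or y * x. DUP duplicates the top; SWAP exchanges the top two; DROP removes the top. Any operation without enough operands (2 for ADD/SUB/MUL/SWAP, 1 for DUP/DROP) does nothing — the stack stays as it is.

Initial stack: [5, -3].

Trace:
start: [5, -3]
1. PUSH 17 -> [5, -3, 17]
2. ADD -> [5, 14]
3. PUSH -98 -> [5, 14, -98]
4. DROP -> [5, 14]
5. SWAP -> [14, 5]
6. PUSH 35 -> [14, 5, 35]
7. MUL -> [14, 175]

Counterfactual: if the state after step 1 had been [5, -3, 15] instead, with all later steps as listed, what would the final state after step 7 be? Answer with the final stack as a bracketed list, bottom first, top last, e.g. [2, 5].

state after step 1 := [5, -3, 15]
2. ADD -> [5, 12]
3. PUSH -98 -> [5, 12, -98]
4. DROP -> [5, 12]
5. SWAP -> [12, 5]
6. PUSH 35 -> [12, 5, 35]
7. MUL -> [12, 175]

[12, 175]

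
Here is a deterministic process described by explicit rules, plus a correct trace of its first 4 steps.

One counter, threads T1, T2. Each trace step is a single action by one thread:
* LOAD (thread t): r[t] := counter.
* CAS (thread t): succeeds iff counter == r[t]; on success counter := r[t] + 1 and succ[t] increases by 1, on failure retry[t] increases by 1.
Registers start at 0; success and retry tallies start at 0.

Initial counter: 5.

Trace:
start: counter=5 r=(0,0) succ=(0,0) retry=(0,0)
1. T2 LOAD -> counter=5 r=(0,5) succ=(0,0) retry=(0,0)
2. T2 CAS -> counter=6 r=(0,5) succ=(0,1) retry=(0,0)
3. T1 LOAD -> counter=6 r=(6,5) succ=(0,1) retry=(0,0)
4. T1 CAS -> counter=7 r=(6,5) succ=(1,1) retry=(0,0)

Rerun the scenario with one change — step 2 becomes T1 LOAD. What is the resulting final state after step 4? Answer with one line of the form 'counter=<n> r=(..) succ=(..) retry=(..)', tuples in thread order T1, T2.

(re-executing from step 2 with the substitution; state before step 2: counter=5 r=(0,5) succ=(0,0) retry=(0,0))
2. T1 LOAD -> counter=5 r=(5,5) succ=(0,0) retry=(0,0)
3. T1 LOAD -> counter=5 r=(5,5) succ=(0,0) retry=(0,0)
4. T1 CAS -> counter=6 r=(5,5) succ=(1,0) retry=(0,0)

counter=6 r=(5,5) succ=(1,0) retry=(0,0)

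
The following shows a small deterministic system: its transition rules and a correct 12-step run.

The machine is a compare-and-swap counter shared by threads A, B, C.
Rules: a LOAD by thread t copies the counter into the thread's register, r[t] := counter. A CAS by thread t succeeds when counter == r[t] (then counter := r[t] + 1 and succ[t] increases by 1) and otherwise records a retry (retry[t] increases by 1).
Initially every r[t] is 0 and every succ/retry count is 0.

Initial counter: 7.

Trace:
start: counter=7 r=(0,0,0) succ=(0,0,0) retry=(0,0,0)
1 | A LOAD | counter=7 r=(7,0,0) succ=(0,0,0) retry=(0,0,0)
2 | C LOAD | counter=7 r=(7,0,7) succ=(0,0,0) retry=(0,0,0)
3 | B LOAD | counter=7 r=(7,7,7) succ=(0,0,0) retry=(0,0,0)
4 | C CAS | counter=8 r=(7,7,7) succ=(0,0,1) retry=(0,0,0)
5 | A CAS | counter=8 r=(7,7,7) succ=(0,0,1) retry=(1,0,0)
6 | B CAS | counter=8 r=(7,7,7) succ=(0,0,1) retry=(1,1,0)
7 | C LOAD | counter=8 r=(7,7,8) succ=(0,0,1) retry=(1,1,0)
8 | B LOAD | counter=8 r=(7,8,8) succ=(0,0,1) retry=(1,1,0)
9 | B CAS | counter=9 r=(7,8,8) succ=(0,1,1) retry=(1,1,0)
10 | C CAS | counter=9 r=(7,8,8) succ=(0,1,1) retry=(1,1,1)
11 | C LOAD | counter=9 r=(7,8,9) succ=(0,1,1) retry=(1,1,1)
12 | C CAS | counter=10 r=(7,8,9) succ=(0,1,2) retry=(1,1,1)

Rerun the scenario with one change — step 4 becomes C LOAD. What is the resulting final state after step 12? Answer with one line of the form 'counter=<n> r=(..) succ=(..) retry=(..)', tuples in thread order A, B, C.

counter=10 r=(7,8,9) succ=(1,1,1) retry=(0,1,1)

(re-executing from step 4 with the substitution; state before step 4: counter=7 r=(7,7,7) succ=(0,0,0) retry=(0,0,0))
4 | C LOAD | counter=7 r=(7,7,7) succ=(0,0,0) retry=(0,0,0)
5 | A CAS | counter=8 r=(7,7,7) succ=(1,0,0) retry=(0,0,0)
6 | B CAS | counter=8 r=(7,7,7) succ=(1,0,0) retry=(0,1,0)
7 | C LOAD | counter=8 r=(7,7,8) succ=(1,0,0) retry=(0,1,0)
8 | B LOAD | counter=8 r=(7,8,8) succ=(1,0,0) retry=(0,1,0)
9 | B CAS | counter=9 r=(7,8,8) succ=(1,1,0) retry=(0,1,0)
10 | C CAS | counter=9 r=(7,8,8) succ=(1,1,0) retry=(0,1,1)
11 | C LOAD | counter=9 r=(7,8,9) succ=(1,1,0) retry=(0,1,1)
12 | C CAS | counter=10 r=(7,8,9) succ=(1,1,1) retry=(0,1,1)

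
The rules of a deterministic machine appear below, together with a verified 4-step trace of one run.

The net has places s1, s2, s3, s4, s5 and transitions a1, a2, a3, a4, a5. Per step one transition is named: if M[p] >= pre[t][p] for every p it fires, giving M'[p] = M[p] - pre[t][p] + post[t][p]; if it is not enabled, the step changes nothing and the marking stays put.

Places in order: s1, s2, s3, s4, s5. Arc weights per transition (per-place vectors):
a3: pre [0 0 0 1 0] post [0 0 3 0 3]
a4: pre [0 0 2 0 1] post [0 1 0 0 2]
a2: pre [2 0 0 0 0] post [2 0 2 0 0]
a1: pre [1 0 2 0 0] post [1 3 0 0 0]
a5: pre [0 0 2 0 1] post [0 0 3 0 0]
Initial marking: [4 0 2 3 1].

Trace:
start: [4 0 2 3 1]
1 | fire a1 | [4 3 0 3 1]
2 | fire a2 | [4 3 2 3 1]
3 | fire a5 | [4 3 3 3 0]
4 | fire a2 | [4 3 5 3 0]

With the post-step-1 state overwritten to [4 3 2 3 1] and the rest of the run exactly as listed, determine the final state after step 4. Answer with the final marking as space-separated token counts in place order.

state after step 1 := [4 3 2 3 1]
2 | fire a2 | [4 3 4 3 1]
3 | fire a5 | [4 3 5 3 0]
4 | fire a2 | [4 3 7 3 0]

4 3 7 3 0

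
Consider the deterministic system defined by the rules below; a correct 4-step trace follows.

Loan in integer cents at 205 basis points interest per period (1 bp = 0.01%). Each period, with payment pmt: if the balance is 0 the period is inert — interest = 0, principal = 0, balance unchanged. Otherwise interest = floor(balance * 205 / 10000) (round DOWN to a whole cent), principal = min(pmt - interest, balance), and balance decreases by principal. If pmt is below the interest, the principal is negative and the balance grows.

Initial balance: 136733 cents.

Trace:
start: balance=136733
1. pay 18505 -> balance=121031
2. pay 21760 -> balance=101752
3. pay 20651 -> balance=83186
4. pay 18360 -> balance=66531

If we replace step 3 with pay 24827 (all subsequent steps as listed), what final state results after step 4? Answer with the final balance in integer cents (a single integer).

(re-executing from step 3 with the substitution; state before step 3: balance=101752)
3. pay 24827 -> balance=79010
4. pay 18360 -> balance=62269

62269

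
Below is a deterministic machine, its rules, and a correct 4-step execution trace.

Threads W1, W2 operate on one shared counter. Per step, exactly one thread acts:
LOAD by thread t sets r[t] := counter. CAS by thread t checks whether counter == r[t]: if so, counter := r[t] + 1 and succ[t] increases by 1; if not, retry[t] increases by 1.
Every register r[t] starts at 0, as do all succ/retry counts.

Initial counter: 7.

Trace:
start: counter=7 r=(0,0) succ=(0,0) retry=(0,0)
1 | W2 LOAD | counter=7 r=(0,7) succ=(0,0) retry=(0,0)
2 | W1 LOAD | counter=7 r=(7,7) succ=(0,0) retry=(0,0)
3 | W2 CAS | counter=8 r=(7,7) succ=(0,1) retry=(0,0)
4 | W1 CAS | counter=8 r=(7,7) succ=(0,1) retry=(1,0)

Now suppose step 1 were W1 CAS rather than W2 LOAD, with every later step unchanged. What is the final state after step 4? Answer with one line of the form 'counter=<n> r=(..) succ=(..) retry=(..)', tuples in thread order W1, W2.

(re-executing from step 1 with the substitution; state before step 1: counter=7 r=(0,0) succ=(0,0) retry=(0,0))
1 | W1 CAS | counter=7 r=(0,0) succ=(0,0) retry=(1,0)
2 | W1 LOAD | counter=7 r=(7,0) succ=(0,0) retry=(1,0)
3 | W2 CAS | counter=7 r=(7,0) succ=(0,0) retry=(1,1)
4 | W1 CAS | counter=8 r=(7,0) succ=(1,0) retry=(1,1)

counter=8 r=(7,0) succ=(1,0) retry=(1,1)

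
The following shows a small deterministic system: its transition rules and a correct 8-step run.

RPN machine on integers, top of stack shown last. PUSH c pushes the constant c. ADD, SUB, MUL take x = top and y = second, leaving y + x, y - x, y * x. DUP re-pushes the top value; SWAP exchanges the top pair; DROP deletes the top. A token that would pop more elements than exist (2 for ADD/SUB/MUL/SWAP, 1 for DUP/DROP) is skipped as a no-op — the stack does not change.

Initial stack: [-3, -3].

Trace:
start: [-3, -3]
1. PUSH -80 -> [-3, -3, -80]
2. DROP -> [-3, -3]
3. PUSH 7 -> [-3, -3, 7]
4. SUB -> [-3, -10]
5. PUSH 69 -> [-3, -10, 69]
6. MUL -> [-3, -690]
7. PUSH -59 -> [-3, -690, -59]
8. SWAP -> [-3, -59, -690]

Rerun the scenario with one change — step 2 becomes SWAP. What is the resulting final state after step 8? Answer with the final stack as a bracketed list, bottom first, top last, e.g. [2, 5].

(re-executing from step 2 with the substitution; state before step 2: [-3, -3, -80])
2. SWAP -> [-3, -80, -3]
3. PUSH 7 -> [-3, -80, -3, 7]
4. SUB -> [-3, -80, -10]
5. PUSH 69 -> [-3, -80, -10, 69]
6. MUL -> [-3, -80, -690]
7. PUSH -59 -> [-3, -80, -690, -59]
8. SWAP -> [-3, -80, -59, -690]

[-3, -80, -59, -690]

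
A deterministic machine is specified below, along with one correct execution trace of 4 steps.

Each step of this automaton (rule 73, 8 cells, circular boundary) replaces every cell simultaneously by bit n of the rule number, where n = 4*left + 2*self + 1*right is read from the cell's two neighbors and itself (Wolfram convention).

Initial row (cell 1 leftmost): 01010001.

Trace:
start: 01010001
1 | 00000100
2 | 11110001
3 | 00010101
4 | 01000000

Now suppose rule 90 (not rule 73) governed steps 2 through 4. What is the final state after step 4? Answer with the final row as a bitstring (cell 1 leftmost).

10101010

(re-executing steps 2..4 under rule 90; state before step 2: 00000100)
2 | 00001010
3 | 00010001
4 | 10101010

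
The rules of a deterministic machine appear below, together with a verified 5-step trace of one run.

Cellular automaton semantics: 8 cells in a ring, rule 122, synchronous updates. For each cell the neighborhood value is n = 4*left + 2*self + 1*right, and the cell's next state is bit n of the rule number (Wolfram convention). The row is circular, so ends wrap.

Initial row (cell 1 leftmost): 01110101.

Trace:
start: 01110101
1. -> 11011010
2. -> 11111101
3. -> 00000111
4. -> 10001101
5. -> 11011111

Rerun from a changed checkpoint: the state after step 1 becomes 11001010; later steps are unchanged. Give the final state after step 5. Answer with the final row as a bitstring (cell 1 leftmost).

11100000

state after step 1 := 11001010
2. -> 11110101
3. -> 00011011
4. -> 10111111
5. -> 11100000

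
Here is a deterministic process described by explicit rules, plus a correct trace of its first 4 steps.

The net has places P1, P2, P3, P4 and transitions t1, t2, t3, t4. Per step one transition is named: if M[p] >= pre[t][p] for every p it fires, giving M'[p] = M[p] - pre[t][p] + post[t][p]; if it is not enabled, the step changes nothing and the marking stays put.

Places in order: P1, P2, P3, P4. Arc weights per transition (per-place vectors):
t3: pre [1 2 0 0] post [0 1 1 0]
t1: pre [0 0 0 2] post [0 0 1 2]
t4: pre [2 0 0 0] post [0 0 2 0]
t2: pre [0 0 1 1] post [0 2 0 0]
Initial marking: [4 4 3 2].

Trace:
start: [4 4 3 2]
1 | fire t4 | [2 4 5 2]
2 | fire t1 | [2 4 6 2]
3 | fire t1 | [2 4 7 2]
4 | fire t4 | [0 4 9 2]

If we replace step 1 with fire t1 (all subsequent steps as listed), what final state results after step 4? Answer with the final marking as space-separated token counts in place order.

(re-executing from step 1 with the substitution; state before step 1: [4 4 3 2])
1 | fire t1 | [4 4 4 2]
2 | fire t1 | [4 4 5 2]
3 | fire t1 | [4 4 6 2]
4 | fire t4 | [2 4 8 2]

2 4 8 2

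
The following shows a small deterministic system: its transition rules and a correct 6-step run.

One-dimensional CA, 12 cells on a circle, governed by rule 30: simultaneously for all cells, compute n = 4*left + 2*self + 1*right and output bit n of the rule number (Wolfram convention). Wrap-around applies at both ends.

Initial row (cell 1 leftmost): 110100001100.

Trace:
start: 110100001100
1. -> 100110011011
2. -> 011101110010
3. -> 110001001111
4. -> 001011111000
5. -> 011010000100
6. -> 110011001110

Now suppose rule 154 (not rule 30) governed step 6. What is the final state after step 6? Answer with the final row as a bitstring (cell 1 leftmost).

(re-executing step 6 under rule 154; state before step 6: 011010000100)
6. -> 110001001010

110001001010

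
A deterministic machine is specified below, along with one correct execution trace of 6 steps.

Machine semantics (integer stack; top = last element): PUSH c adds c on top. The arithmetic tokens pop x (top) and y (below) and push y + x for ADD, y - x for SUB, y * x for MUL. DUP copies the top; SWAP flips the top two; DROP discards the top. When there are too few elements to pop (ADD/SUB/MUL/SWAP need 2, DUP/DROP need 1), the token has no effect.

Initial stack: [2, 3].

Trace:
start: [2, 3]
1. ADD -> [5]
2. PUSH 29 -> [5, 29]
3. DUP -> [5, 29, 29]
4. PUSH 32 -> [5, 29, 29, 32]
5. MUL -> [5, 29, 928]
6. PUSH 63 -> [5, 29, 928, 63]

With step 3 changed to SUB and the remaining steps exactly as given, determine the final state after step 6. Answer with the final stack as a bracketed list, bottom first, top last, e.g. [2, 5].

[-768, 63]

(re-executing from step 3 with the substitution; state before step 3: [5, 29])
3. SUB -> [-24]
4. PUSH 32 -> [-24, 32]
5. MUL -> [-768]
6. PUSH 63 -> [-768, 63]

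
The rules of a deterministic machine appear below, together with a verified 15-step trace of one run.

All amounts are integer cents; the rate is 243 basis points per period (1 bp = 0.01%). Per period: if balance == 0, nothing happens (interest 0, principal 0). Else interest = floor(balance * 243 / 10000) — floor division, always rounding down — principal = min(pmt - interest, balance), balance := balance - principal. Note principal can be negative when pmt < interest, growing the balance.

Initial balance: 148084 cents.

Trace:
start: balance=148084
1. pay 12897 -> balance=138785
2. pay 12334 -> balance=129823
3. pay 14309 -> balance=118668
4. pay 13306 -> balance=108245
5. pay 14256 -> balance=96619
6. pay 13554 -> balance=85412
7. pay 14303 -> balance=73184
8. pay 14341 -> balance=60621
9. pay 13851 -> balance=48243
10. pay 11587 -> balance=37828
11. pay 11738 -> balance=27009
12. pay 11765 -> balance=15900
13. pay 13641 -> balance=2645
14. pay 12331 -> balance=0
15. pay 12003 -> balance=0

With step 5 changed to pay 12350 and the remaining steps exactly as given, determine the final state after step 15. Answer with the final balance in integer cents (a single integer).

0

(re-executing from step 5 with the substitution; state before step 5: balance=108245)
5. pay 12350 -> balance=98525
6. pay 13554 -> balance=87365
7. pay 14303 -> balance=75184
8. pay 14341 -> balance=62669
9. pay 13851 -> balance=50340
10. pay 11587 -> balance=39976
11. pay 11738 -> balance=29209
12. pay 11765 -> balance=18153
13. pay 13641 -> balance=4953
14. pay 12331 -> balance=0
15. pay 12003 -> balance=0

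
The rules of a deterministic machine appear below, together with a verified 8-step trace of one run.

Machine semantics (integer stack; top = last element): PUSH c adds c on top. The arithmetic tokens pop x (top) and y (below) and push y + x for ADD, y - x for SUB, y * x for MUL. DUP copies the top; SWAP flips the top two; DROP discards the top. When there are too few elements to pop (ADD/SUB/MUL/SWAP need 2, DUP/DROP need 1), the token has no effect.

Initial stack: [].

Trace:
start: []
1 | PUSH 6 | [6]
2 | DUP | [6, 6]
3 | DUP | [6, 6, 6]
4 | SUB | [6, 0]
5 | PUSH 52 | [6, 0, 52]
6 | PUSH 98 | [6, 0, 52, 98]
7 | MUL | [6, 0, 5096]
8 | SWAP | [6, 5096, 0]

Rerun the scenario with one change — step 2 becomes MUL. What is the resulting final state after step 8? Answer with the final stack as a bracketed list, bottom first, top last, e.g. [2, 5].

[5096, 0]

(re-executing from step 2 with the substitution; state before step 2: [6])
2 | MUL | [6]
3 | DUP | [6, 6]
4 | SUB | [0]
5 | PUSH 52 | [0, 52]
6 | PUSH 98 | [0, 52, 98]
7 | MUL | [0, 5096]
8 | SWAP | [5096, 0]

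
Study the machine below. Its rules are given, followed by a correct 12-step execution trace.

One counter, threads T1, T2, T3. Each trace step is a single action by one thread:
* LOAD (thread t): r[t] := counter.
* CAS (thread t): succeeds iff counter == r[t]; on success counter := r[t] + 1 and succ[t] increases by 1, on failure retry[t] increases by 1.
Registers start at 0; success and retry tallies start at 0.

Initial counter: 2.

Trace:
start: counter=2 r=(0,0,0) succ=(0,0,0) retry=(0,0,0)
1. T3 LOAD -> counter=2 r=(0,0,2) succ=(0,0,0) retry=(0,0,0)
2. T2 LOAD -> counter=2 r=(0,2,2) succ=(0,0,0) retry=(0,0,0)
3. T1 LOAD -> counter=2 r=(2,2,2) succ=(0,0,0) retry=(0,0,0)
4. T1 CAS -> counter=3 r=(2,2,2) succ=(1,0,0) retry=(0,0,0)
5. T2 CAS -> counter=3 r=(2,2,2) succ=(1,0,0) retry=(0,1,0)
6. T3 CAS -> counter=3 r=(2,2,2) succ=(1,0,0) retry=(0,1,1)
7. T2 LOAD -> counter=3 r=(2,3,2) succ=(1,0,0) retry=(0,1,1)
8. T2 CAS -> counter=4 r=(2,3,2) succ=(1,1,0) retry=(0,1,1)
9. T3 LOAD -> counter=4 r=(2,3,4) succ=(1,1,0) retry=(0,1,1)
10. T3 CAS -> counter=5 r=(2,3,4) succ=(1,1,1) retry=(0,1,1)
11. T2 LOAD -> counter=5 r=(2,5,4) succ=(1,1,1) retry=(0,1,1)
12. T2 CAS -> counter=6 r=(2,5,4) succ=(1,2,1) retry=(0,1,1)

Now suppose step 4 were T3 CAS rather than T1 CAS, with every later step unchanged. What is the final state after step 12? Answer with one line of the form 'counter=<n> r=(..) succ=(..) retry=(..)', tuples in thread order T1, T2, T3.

(re-executing from step 4 with the substitution; state before step 4: counter=2 r=(2,2,2) succ=(0,0,0) retry=(0,0,0))
4. T3 CAS -> counter=3 r=(2,2,2) succ=(0,0,1) retry=(0,0,0)
5. T2 CAS -> counter=3 r=(2,2,2) succ=(0,0,1) retry=(0,1,0)
6. T3 CAS -> counter=3 r=(2,2,2) succ=(0,0,1) retry=(0,1,1)
7. T2 LOAD -> counter=3 r=(2,3,2) succ=(0,0,1) retry=(0,1,1)
8. T2 CAS -> counter=4 r=(2,3,2) succ=(0,1,1) retry=(0,1,1)
9. T3 LOAD -> counter=4 r=(2,3,4) succ=(0,1,1) retry=(0,1,1)
10. T3 CAS -> counter=5 r=(2,3,4) succ=(0,1,2) retry=(0,1,1)
11. T2 LOAD -> counter=5 r=(2,5,4) succ=(0,1,2) retry=(0,1,1)
12. T2 CAS -> counter=6 r=(2,5,4) succ=(0,2,2) retry=(0,1,1)

counter=6 r=(2,5,4) succ=(0,2,2) retry=(0,1,1)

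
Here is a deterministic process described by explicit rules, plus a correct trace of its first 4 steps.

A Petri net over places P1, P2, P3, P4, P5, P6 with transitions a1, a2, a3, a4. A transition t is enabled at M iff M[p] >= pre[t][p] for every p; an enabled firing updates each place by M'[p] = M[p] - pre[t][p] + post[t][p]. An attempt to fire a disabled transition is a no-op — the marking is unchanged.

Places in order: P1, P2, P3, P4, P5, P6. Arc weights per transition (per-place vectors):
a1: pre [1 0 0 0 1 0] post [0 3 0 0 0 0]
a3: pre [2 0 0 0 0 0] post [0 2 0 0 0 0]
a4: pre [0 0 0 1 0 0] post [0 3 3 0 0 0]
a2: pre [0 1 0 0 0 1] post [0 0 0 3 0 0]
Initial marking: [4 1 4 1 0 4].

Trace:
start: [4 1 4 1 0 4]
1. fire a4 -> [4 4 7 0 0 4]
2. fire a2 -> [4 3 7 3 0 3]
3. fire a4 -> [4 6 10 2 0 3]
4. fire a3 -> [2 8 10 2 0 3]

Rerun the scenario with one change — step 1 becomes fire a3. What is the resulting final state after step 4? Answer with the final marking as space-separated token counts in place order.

(re-executing from step 1 with the substitution; state before step 1: [4 1 4 1 0 4])
1. fire a3 -> [2 3 4 1 0 4]
2. fire a2 -> [2 2 4 4 0 3]
3. fire a4 -> [2 5 7 3 0 3]
4. fire a3 -> [0 7 7 3 0 3]

0 7 7 3 0 3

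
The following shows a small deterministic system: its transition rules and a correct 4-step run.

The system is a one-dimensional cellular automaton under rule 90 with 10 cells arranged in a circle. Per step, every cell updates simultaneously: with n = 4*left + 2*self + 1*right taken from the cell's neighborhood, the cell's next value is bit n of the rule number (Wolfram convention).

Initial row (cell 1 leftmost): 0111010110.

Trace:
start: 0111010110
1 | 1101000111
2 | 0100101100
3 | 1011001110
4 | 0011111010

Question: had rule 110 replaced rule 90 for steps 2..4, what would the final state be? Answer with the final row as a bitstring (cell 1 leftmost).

(re-executing steps 2..4 under rule 110; state before step 2: 1101000111)
2 | 0111001100
3 | 1101011100
4 | 1111110101

1111110101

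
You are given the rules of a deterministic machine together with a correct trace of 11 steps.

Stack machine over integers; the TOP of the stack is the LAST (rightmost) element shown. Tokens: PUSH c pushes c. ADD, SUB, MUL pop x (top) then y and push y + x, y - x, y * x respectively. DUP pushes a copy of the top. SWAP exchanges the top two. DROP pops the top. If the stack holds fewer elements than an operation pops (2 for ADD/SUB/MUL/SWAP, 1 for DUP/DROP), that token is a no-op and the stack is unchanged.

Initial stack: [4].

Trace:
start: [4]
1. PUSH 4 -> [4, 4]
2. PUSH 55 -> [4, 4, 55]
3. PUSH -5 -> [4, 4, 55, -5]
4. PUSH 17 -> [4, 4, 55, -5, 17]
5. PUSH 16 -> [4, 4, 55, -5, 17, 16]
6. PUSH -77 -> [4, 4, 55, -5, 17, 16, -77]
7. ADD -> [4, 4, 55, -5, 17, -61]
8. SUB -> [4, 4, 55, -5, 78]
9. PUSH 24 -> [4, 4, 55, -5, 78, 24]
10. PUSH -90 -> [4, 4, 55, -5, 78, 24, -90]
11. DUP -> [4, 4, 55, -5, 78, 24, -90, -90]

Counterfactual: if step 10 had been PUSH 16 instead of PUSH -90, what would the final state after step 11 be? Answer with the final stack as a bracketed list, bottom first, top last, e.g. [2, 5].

(re-executing from step 10 with the substitution; state before step 10: [4, 4, 55, -5, 78, 24])
10. PUSH 16 -> [4, 4, 55, -5, 78, 24, 16]
11. DUP -> [4, 4, 55, -5, 78, 24, 16, 16]

[4, 4, 55, -5, 78, 24, 16, 16]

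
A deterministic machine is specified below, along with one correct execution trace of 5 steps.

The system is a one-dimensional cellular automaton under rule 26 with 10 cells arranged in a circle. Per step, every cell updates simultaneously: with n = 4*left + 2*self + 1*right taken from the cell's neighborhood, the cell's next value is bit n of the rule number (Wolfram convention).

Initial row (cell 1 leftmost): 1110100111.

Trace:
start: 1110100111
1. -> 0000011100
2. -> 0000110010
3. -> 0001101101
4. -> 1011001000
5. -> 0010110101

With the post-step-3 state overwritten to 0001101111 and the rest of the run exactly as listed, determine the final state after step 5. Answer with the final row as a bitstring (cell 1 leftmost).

0010110101

state after step 3 := 0001101111
4. -> 1011001000
5. -> 0010110101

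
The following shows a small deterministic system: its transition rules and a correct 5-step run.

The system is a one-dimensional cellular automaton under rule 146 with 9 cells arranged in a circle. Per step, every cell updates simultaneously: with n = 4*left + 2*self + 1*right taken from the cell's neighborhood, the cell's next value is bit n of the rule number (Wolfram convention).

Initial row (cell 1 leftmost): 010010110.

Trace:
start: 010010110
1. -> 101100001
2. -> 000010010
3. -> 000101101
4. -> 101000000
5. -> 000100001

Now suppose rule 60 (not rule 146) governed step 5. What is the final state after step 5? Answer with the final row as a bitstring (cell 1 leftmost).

(re-executing step 5 under rule 60; state before step 5: 101000000)
5. -> 111100000

111100000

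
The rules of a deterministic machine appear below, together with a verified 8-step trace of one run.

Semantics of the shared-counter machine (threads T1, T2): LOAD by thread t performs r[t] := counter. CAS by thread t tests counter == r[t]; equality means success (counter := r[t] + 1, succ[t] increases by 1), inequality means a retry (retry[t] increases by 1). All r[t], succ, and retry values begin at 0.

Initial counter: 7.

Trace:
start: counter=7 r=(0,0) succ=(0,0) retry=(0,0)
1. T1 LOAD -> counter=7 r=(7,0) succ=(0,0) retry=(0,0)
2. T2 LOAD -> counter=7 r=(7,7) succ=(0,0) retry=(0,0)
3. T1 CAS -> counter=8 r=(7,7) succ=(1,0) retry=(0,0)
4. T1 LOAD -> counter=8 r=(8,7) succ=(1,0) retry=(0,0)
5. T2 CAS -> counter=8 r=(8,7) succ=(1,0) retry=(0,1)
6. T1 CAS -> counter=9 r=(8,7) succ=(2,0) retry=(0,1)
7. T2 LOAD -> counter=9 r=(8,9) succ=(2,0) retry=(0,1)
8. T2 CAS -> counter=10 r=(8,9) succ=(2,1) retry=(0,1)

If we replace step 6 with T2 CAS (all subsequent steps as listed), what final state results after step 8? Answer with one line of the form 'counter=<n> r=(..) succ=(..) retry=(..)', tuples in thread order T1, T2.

counter=9 r=(8,8) succ=(1,1) retry=(0,2)

(re-executing from step 6 with the substitution; state before step 6: counter=8 r=(8,7) succ=(1,0) retry=(0,1))
6. T2 CAS -> counter=8 r=(8,7) succ=(1,0) retry=(0,2)
7. T2 LOAD -> counter=8 r=(8,8) succ=(1,0) retry=(0,2)
8. T2 CAS -> counter=9 r=(8,8) succ=(1,1) retry=(0,2)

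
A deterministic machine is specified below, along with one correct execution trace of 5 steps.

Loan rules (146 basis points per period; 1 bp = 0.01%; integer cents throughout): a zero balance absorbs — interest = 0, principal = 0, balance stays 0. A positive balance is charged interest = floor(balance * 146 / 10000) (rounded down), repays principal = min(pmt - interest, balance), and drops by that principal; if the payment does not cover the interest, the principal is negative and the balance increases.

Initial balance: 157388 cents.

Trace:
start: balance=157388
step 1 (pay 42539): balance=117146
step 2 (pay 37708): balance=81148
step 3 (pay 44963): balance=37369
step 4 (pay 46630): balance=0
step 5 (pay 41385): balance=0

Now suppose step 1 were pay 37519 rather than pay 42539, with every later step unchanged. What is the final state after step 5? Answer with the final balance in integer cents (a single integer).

0

(re-executing from step 1 with the substitution; state before step 1: balance=157388)
step 1 (pay 37519): balance=122166
step 2 (pay 37708): balance=86241
step 3 (pay 44963): balance=42537
step 4 (pay 46630): balance=0
step 5 (pay 41385): balance=0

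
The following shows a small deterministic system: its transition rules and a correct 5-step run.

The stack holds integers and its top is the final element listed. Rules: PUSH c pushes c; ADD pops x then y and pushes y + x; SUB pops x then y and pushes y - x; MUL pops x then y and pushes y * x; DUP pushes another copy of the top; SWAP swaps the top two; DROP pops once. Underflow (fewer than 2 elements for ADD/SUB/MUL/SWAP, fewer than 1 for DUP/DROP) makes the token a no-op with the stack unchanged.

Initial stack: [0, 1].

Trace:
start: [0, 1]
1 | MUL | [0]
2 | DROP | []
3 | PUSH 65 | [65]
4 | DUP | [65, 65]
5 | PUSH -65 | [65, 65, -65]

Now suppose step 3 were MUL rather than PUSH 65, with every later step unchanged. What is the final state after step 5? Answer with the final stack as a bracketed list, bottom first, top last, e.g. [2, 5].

[-65]

(re-executing from step 3 with the substitution; state before step 3: [])
3 | MUL | []
4 | DUP | []
5 | PUSH -65 | [-65]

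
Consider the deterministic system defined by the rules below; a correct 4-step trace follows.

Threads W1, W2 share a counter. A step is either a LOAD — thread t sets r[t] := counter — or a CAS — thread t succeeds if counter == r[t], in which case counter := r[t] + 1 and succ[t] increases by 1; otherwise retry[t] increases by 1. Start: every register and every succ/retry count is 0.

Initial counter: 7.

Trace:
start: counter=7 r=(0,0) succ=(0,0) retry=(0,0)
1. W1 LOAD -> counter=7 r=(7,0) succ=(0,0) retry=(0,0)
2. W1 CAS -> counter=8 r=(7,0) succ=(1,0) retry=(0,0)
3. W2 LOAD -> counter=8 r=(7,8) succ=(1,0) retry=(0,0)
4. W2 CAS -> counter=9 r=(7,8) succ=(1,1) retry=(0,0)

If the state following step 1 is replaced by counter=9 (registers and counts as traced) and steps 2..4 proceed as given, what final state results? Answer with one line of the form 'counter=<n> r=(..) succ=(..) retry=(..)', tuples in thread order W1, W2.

state after step 1 := counter=9 r=(7,0) succ=(0,0) retry=(0,0)
2. W1 CAS -> counter=9 r=(7,0) succ=(0,0) retry=(1,0)
3. W2 LOAD -> counter=9 r=(7,9) succ=(0,0) retry=(1,0)
4. W2 CAS -> counter=10 r=(7,9) succ=(0,1) retry=(1,0)

counter=10 r=(7,9) succ=(0,1) retry=(1,0)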